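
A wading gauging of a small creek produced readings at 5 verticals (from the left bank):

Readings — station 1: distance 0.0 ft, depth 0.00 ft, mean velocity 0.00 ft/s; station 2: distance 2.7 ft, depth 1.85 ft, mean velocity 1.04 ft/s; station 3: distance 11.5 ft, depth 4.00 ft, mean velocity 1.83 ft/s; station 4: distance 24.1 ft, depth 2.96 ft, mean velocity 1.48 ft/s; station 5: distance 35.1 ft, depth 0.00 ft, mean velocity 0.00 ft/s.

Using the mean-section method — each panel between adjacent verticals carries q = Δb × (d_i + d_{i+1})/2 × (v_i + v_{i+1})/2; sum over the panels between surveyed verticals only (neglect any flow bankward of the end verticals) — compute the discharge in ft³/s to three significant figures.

123 ft³/s

Panel 1-2: Δb = 2.7 ft, d̄ = (0.00+1.85)/2 = 0.925, v̄ = (0.00+1.04)/2 = 0.52 → q = 2.7×0.925×0.52 = 1.299 ft³/s
Panel 2-3: Δb = 8.8 ft, d̄ = (1.85+4.00)/2 = 2.925, v̄ = (1.04+1.83)/2 = 1.435 → q = 8.8×2.925×1.435 = 36.94 ft³/s
Panel 3-4: Δb = 12.6 ft, d̄ = (4.00+2.96)/2 = 3.48, v̄ = (1.83+1.48)/2 = 1.655 → q = 12.6×3.48×1.655 = 72.57 ft³/s
Panel 4-5: Δb = 11 ft, d̄ = (2.96+0.00)/2 = 1.48, v̄ = (1.48+0.00)/2 = 0.74 → q = 11×1.48×0.74 = 12.05 ft³/s
Q = Σ q = 122.9 ft³/s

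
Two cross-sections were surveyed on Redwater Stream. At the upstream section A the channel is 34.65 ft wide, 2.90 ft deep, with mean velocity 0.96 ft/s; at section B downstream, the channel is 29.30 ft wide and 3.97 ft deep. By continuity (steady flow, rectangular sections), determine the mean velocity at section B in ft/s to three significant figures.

Q = A₁V₁ = (34.65×2.90) × 0.96 = 96.47 ft³/s
A₂ = 29.30 × 3.97 = 116.3 ft²
V₂ = Q/A₂ = 96.47/116.3 = 0.8293 ft/s

0.829 ft/s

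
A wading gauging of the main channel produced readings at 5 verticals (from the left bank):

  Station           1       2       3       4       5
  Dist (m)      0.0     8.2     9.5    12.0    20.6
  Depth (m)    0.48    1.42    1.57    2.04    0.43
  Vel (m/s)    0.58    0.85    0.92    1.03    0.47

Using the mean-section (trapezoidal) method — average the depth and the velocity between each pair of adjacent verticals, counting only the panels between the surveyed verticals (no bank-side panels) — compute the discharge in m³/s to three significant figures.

Panel 1-2: Δb = 8.2 m, d̄ = (0.48+1.42)/2 = 0.95, v̄ = (0.58+0.85)/2 = 0.715 → q = 8.2×0.95×0.715 = 5.570 m³/s
Panel 2-3: Δb = 1.3 m, d̄ = (1.42+1.57)/2 = 1.495, v̄ = (0.85+0.92)/2 = 0.885 → q = 1.3×1.495×0.885 = 1.720 m³/s
Panel 3-4: Δb = 2.5 m, d̄ = (1.57+2.04)/2 = 1.805, v̄ = (0.92+1.03)/2 = 0.975 → q = 2.5×1.805×0.975 = 4.400 m³/s
Panel 4-5: Δb = 8.6 m, d̄ = (2.04+0.43)/2 = 1.235, v̄ = (1.03+0.47)/2 = 0.75 → q = 8.6×1.235×0.75 = 7.966 m³/s
Q = Σ q = 19.66 m³/s

19.7 m³/s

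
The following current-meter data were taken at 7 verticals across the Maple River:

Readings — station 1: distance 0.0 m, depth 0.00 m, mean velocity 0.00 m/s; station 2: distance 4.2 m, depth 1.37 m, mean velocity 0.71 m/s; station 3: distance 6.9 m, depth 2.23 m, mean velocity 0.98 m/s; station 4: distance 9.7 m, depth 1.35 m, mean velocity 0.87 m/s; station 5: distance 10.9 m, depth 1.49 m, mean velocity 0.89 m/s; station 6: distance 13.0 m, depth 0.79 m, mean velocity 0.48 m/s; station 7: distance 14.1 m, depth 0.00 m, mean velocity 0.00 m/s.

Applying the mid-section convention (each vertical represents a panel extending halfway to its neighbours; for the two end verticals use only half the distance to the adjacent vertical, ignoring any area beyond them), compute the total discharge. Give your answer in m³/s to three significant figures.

w_2 = (6.9 − 0.0)/2 = 3.45 m; q_2 = 0.71 × 1.37 × 3.45 = 3.356 m³/s
w_3 = (9.7 − 4.2)/2 = 2.75 m; q_3 = 0.98 × 2.23 × 2.75 = 6.010 m³/s
w_4 = (10.9 − 6.9)/2 = 2 m; q_4 = 0.87 × 1.35 × 2 = 2.349 m³/s
w_5 = (13.0 − 9.7)/2 = 1.65 m; q_5 = 0.89 × 1.49 × 1.65 = 2.188 m³/s
w_6 = (14.1 − 10.9)/2 = 1.6 m; q_6 = 0.48 × 0.79 × 1.6 = 0.6067 m³/s
Stations 1, 7 contribute zero (depth or velocity is 0).
Q = Σ qᵢ = 14.51 m³/s

14.5 m³/s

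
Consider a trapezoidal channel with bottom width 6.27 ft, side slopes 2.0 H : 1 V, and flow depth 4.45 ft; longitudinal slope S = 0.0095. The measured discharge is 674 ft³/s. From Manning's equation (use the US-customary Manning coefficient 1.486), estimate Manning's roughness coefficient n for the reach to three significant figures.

A = (b + z·y)·y = (6.27 + 2.0×4.45)×4.45 = 67.51 ft²
P = b + 2y√(1+z²) = 6.27 + 2×4.45×√(1+2.0²) = 26.17 ft
R = A/P = 67.51/26.17 = 2.579 ft
n = (1.486/Q)·A·R^(2/3)·S^(1/2) = (1.486/674) × 67.51 × 1.881 × 0.09747 = 0.02728

0.0273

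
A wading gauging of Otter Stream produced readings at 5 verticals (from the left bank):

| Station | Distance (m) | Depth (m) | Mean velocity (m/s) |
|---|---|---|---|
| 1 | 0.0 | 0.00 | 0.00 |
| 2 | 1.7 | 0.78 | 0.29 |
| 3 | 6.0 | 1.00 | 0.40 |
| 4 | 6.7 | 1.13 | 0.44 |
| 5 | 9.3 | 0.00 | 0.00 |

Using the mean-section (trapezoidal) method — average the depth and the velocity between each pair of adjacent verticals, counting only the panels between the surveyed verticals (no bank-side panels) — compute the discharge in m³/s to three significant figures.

Panel 1-2: Δb = 1.7 m, d̄ = (0.00+0.78)/2 = 0.39, v̄ = (0.00+0.29)/2 = 0.145 → q = 1.7×0.39×0.145 = 0.09614 m³/s
Panel 2-3: Δb = 4.3 m, d̄ = (0.78+1.00)/2 = 0.89, v̄ = (0.29+0.40)/2 = 0.345 → q = 4.3×0.89×0.345 = 1.320 m³/s
Panel 3-4: Δb = 0.7 m, d̄ = (1.00+1.13)/2 = 1.065, v̄ = (0.40+0.44)/2 = 0.42 → q = 0.7×1.065×0.42 = 0.3131 m³/s
Panel 4-5: Δb = 2.6 m, d̄ = (1.13+0.00)/2 = 0.565, v̄ = (0.44+0.00)/2 = 0.22 → q = 2.6×0.565×0.22 = 0.3232 m³/s
Q = Σ q = 2.053 m³/s

2.05 m³/s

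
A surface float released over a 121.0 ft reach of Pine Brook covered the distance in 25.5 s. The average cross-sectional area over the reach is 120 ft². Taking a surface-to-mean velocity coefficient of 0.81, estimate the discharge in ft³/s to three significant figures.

v_surface = L / t̄ = 121.0 / 25.5 = 4.745 ft/s
v_mean = 0.81 × 4.745 = 3.844 ft/s
Q = A × v_mean = 120 × 3.844 = 461.2 ft³/s

461 ft³/s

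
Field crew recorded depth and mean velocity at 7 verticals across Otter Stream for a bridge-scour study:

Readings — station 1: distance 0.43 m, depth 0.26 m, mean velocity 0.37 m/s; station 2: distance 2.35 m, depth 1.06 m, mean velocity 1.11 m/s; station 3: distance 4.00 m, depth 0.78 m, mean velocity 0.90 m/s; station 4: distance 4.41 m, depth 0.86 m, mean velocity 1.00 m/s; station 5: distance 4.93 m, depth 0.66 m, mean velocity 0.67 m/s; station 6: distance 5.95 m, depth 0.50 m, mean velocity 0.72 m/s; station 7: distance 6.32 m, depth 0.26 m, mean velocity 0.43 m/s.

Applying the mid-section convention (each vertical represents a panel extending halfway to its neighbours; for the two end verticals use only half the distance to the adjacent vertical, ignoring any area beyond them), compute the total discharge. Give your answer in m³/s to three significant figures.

w_1 = (2.35 − 0.43)/2 = 0.96 m; q_1 = 0.37 × 0.26 × 0.96 = 0.09235 m³/s
w_2 = (4.00 − 0.43)/2 = 1.785 m; q_2 = 1.11 × 1.06 × 1.785 = 2.100 m³/s
w_3 = (4.41 − 2.35)/2 = 1.03 m; q_3 = 0.90 × 0.78 × 1.03 = 0.7231 m³/s
w_4 = (4.93 − 4.00)/2 = 0.465 m; q_4 = 1.00 × 0.86 × 0.465 = 0.3999 m³/s
w_5 = (5.95 − 4.41)/2 = 0.77 m; q_5 = 0.67 × 0.66 × 0.77 = 0.3405 m³/s
w_6 = (6.32 − 4.93)/2 = 0.695 m; q_6 = 0.72 × 0.50 × 0.695 = 0.2502 m³/s
w_7 = (6.32 − 5.95)/2 = 0.185 m; q_7 = 0.43 × 0.26 × 0.185 = 0.02068 m³/s
Q = Σ qᵢ = 3.927 m³/s

3.93 m³/s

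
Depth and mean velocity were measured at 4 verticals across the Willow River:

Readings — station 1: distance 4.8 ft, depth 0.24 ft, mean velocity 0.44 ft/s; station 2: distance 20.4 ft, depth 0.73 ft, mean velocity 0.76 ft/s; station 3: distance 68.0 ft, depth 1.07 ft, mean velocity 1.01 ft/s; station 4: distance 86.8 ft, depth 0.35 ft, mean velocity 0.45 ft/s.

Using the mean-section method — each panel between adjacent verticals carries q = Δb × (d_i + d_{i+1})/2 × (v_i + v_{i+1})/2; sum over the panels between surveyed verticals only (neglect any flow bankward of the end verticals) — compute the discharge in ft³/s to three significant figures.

Panel 1-2: Δb = 15.6 ft, d̄ = (0.24+0.73)/2 = 0.485, v̄ = (0.44+0.76)/2 = 0.6 → q = 15.6×0.485×0.6 = 4.540 ft³/s
Panel 2-3: Δb = 47.6 ft, d̄ = (0.73+1.07)/2 = 0.9, v̄ = (0.76+1.01)/2 = 0.885 → q = 47.6×0.9×0.885 = 37.91 ft³/s
Panel 3-4: Δb = 18.8 ft, d̄ = (1.07+0.35)/2 = 0.71, v̄ = (1.01+0.45)/2 = 0.73 → q = 18.8×0.71×0.73 = 9.744 ft³/s
Q = Σ q = 52.20 ft³/s

52.2 ft³/s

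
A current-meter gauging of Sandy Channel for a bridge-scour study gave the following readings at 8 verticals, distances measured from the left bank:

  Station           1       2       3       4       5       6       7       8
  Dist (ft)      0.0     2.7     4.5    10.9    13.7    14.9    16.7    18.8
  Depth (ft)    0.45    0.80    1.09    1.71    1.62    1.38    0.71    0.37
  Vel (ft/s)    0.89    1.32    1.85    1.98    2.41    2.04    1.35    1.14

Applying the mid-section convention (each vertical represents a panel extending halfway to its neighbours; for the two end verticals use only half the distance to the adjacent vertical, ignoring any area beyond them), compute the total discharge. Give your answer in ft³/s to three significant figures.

41.1 ft³/s

w_1 = (2.7 − 0.0)/2 = 1.35 ft; q_1 = 0.89 × 0.45 × 1.35 = 0.5407 ft³/s
w_2 = (4.5 − 0.0)/2 = 2.25 ft; q_2 = 1.32 × 0.80 × 2.25 = 2.376 ft³/s
w_3 = (10.9 − 2.7)/2 = 4.1 ft; q_3 = 1.85 × 1.09 × 4.1 = 8.268 ft³/s
w_4 = (13.7 − 4.5)/2 = 4.6 ft; q_4 = 1.98 × 1.71 × 4.6 = 15.57 ft³/s
w_5 = (14.9 − 10.9)/2 = 2 ft; q_5 = 2.41 × 1.62 × 2 = 7.808 ft³/s
w_6 = (16.7 − 13.7)/2 = 1.5 ft; q_6 = 2.04 × 1.38 × 1.5 = 4.223 ft³/s
w_7 = (18.8 − 14.9)/2 = 1.95 ft; q_7 = 1.35 × 0.71 × 1.95 = 1.869 ft³/s
w_8 = (18.8 − 16.7)/2 = 1.05 ft; q_8 = 1.14 × 0.37 × 1.05 = 0.4429 ft³/s
Q = Σ qᵢ = 41.10 ft³/s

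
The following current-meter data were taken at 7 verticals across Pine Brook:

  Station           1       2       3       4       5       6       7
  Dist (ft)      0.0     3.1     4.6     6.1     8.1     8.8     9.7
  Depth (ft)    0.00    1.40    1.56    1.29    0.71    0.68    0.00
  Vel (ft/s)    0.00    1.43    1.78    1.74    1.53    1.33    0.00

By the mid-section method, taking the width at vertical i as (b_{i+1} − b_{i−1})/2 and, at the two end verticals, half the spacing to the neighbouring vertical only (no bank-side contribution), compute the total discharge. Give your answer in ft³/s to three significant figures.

14.9 ft³/s

w_2 = (4.6 − 0.0)/2 = 2.3 ft; q_2 = 1.43 × 1.40 × 2.3 = 4.605 ft³/s
w_3 = (6.1 − 3.1)/2 = 1.5 ft; q_3 = 1.78 × 1.56 × 1.5 = 4.165 ft³/s
w_4 = (8.1 − 4.6)/2 = 1.75 ft; q_4 = 1.74 × 1.29 × 1.75 = 3.928 ft³/s
w_5 = (8.8 − 6.1)/2 = 1.35 ft; q_5 = 1.53 × 0.71 × 1.35 = 1.467 ft³/s
w_6 = (9.7 − 8.1)/2 = 0.8 ft; q_6 = 1.33 × 0.68 × 0.8 = 0.7235 ft³/s
Stations 1, 7 contribute zero (depth or velocity is 0).
Q = Σ qᵢ = 14.89 ft³/s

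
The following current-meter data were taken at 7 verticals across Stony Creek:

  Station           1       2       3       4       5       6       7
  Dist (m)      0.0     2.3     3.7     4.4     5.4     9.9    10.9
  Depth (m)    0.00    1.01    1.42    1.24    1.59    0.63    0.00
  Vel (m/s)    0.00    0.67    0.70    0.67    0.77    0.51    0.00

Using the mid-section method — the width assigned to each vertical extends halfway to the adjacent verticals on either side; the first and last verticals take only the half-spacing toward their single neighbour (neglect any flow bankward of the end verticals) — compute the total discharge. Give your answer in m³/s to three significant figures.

w_2 = (3.7 − 0.0)/2 = 1.85 m; q_2 = 0.67 × 1.01 × 1.85 = 1.252 m³/s
w_3 = (4.4 − 2.3)/2 = 1.05 m; q_3 = 0.70 × 1.42 × 1.05 = 1.044 m³/s
w_4 = (5.4 − 3.7)/2 = 0.85 m; q_4 = 0.67 × 1.24 × 0.85 = 0.7062 m³/s
w_5 = (9.9 − 4.4)/2 = 2.75 m; q_5 = 0.77 × 1.59 × 2.75 = 3.367 m³/s
w_6 = (10.9 − 5.4)/2 = 2.75 m; q_6 = 0.51 × 0.63 × 2.75 = 0.8836 m³/s
Stations 1, 7 contribute zero (depth or velocity is 0).
Q = Σ qᵢ = 7.252 m³/s

7.25 m³/s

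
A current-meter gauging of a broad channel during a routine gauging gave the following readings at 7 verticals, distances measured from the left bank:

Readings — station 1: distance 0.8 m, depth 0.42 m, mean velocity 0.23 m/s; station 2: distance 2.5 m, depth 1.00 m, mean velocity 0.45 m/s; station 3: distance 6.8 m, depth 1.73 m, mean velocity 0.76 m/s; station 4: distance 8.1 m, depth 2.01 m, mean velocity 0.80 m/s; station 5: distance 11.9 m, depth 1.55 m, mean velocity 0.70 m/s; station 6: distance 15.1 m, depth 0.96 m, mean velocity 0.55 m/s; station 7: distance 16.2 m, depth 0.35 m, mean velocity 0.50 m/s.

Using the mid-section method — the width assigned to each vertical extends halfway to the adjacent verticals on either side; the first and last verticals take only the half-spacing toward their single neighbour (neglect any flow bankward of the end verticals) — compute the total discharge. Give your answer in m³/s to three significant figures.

14.2 m³/s

w_1 = (2.5 − 0.8)/2 = 0.85 m; q_1 = 0.23 × 0.42 × 0.85 = 0.08211 m³/s
w_2 = (6.8 − 0.8)/2 = 3 m; q_2 = 0.45 × 1.00 × 3 = 1.350 m³/s
w_3 = (8.1 − 2.5)/2 = 2.8 m; q_3 = 0.76 × 1.73 × 2.8 = 3.681 m³/s
w_4 = (11.9 − 6.8)/2 = 2.55 m; q_4 = 0.80 × 2.01 × 2.55 = 4.100 m³/s
w_5 = (15.1 − 8.1)/2 = 3.5 m; q_5 = 0.70 × 1.55 × 3.5 = 3.798 m³/s
w_6 = (16.2 − 11.9)/2 = 2.15 m; q_6 = 0.55 × 0.96 × 2.15 = 1.135 m³/s
w_7 = (16.2 − 15.1)/2 = 0.55 m; q_7 = 0.50 × 0.35 × 0.55 = 0.09625 m³/s
Q = Σ qᵢ = 14.24 m³/s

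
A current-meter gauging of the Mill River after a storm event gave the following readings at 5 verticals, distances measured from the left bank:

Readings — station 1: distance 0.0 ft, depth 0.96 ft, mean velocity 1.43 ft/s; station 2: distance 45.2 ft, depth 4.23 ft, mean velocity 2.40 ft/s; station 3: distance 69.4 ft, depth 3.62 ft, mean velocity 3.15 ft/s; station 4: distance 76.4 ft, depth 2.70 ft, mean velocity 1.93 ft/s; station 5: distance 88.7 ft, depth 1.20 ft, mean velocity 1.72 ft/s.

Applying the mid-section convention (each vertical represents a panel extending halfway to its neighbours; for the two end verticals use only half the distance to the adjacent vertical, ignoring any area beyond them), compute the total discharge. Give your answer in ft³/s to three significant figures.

624 ft³/s

w_1 = (45.2 − 0.0)/2 = 22.6 ft; q_1 = 1.43 × 0.96 × 22.6 = 31.03 ft³/s
w_2 = (69.4 − 0.0)/2 = 34.7 ft; q_2 = 2.40 × 4.23 × 34.7 = 352.3 ft³/s
w_3 = (76.4 − 45.2)/2 = 15.6 ft; q_3 = 3.15 × 3.62 × 15.6 = 177.9 ft³/s
w_4 = (88.7 − 69.4)/2 = 9.65 ft; q_4 = 1.93 × 2.70 × 9.65 = 50.29 ft³/s
w_5 = (88.7 − 76.4)/2 = 6.15 ft; q_5 = 1.72 × 1.20 × 6.15 = 12.69 ft³/s
Q = Σ qᵢ = 624.2 ft³/s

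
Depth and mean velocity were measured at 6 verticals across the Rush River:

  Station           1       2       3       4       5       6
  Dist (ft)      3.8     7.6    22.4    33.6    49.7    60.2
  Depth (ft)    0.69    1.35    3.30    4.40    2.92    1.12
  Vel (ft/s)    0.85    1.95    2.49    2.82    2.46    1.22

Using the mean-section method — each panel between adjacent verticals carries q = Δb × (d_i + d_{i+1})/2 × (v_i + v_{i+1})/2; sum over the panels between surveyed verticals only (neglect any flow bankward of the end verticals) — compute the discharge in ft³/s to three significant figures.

391 ft³/s

Panel 1-2: Δb = 3.8 ft, d̄ = (0.69+1.35)/2 = 1.02, v̄ = (0.85+1.95)/2 = 1.4 → q = 3.8×1.02×1.4 = 5.426 ft³/s
Panel 2-3: Δb = 14.8 ft, d̄ = (1.35+3.30)/2 = 2.325, v̄ = (1.95+2.49)/2 = 2.22 → q = 14.8×2.325×2.22 = 76.39 ft³/s
Panel 3-4: Δb = 11.2 ft, d̄ = (3.30+4.40)/2 = 3.85, v̄ = (2.49+2.82)/2 = 2.655 → q = 11.2×3.85×2.655 = 114.5 ft³/s
Panel 4-5: Δb = 16.1 ft, d̄ = (4.40+2.92)/2 = 3.66, v̄ = (2.82+2.46)/2 = 2.64 → q = 16.1×3.66×2.64 = 155.6 ft³/s
Panel 5-6: Δb = 10.5 ft, d̄ = (2.92+1.12)/2 = 2.02, v̄ = (2.46+1.22)/2 = 1.84 → q = 10.5×2.02×1.84 = 39.03 ft³/s
Q = Σ q = 390.9 ft³/s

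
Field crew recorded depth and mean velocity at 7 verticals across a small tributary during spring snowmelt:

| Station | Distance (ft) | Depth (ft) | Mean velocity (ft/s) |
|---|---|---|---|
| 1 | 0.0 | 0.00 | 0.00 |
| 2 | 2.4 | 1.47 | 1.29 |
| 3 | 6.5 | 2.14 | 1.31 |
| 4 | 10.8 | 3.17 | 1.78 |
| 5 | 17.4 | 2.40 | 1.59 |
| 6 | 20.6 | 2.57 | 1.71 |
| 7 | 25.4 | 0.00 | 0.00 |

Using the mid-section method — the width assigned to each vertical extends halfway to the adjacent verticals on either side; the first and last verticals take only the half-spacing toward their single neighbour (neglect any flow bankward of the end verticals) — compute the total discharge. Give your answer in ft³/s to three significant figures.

w_2 = (6.5 − 0.0)/2 = 3.25 ft; q_2 = 1.29 × 1.47 × 3.25 = 6.163 ft³/s
w_3 = (10.8 − 2.4)/2 = 4.2 ft; q_3 = 1.31 × 2.14 × 4.2 = 11.77 ft³/s
w_4 = (17.4 − 6.5)/2 = 5.45 ft; q_4 = 1.78 × 3.17 × 5.45 = 30.75 ft³/s
w_5 = (20.6 − 10.8)/2 = 4.9 ft; q_5 = 1.59 × 2.40 × 4.9 = 18.70 ft³/s
w_6 = (25.4 − 17.4)/2 = 4 ft; q_6 = 1.71 × 2.57 × 4 = 17.58 ft³/s
Stations 1, 7 contribute zero (depth or velocity is 0).
Q = Σ qᵢ = 84.97 ft³/s

85.0 ft³/s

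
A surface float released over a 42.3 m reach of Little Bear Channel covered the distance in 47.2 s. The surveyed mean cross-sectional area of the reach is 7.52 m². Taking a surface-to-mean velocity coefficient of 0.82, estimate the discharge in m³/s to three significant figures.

v_surface = L / t̄ = 42.3 / 47.2 = 0.8962 m/s
v_mean = 0.82 × 0.8962 = 0.7349 m/s
Q = A × v_mean = 7.52 × 0.7349 = 5.526 m³/s

5.53 m³/s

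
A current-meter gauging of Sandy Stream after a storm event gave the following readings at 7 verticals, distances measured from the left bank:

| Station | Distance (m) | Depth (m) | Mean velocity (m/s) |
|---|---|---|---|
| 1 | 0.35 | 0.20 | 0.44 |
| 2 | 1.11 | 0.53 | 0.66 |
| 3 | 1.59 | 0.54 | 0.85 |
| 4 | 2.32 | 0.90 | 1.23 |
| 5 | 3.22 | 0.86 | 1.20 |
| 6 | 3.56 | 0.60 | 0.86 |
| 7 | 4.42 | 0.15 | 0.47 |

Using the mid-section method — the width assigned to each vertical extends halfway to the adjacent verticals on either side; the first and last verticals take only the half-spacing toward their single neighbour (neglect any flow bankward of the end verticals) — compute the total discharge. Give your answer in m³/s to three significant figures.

w_1 = (1.11 − 0.35)/2 = 0.38 m; q_1 = 0.44 × 0.20 × 0.38 = 0.03344 m³/s
w_2 = (1.59 − 0.35)/2 = 0.62 m; q_2 = 0.66 × 0.53 × 0.62 = 0.2169 m³/s
w_3 = (2.32 − 1.11)/2 = 0.605 m; q_3 = 0.85 × 0.54 × 0.605 = 0.2777 m³/s
w_4 = (3.22 − 1.59)/2 = 0.815 m; q_4 = 1.23 × 0.90 × 0.815 = 0.9022 m³/s
w_5 = (3.56 − 2.32)/2 = 0.62 m; q_5 = 1.20 × 0.86 × 0.62 = 0.6398 m³/s
w_6 = (4.42 − 3.22)/2 = 0.6 m; q_6 = 0.86 × 0.60 × 0.6 = 0.3096 m³/s
w_7 = (4.42 − 3.56)/2 = 0.43 m; q_7 = 0.47 × 0.15 × 0.43 = 0.03032 m³/s
Q = Σ qᵢ = 2.410 m³/s

2.41 m³/s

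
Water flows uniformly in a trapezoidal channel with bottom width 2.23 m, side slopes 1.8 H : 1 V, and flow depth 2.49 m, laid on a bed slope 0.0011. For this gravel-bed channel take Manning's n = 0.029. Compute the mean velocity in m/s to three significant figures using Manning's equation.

A = (b + z·y)·y = (2.23 + 1.8×2.49)×2.49 = 16.71 m²
P = b + 2y√(1+z²) = 2.23 + 2×2.49×√(1+1.8²) = 12.48 m
R = A/P = 16.71/12.48 = 1.339 m
Q = (1/n)·A·R^(2/3)·S^(1/2) = (1/0.029) × 16.71 × 1.339^(2/3) × 0.0011^(1/2) = 23.22 m³/s
V = Q/A = 23.22/16.71 = 1.389 m/s

1.39 m/s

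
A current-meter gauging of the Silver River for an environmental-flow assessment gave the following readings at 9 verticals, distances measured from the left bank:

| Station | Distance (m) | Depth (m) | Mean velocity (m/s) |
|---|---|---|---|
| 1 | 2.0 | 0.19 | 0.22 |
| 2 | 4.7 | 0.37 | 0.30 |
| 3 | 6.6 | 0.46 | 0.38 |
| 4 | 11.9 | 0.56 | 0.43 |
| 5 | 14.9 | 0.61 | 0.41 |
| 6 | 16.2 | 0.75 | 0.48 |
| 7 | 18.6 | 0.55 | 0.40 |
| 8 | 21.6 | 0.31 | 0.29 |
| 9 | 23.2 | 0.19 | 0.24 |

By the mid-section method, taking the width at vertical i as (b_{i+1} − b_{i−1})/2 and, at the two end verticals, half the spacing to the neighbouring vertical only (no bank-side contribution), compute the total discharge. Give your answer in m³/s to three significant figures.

w_1 = (4.7 − 2.0)/2 = 1.35 m; q_1 = 0.22 × 0.19 × 1.35 = 0.05643 m³/s
w_2 = (6.6 − 2.0)/2 = 2.3 m; q_2 = 0.30 × 0.37 × 2.3 = 0.2553 m³/s
w_3 = (11.9 − 4.7)/2 = 3.6 m; q_3 = 0.38 × 0.46 × 3.6 = 0.6293 m³/s
w_4 = (14.9 − 6.6)/2 = 4.15 m; q_4 = 0.43 × 0.56 × 4.15 = 0.9993 m³/s
w_5 = (16.2 − 11.9)/2 = 2.15 m; q_5 = 0.41 × 0.61 × 2.15 = 0.5377 m³/s
w_6 = (18.6 − 14.9)/2 = 1.85 m; q_6 = 0.48 × 0.75 × 1.85 = 0.6660 m³/s
w_7 = (21.6 − 16.2)/2 = 2.7 m; q_7 = 0.40 × 0.55 × 2.7 = 0.5940 m³/s
w_8 = (23.2 − 18.6)/2 = 2.3 m; q_8 = 0.29 × 0.31 × 2.3 = 0.2068 m³/s
w_9 = (23.2 − 21.6)/2 = 0.8 m; q_9 = 0.24 × 0.19 × 0.8 = 0.03648 m³/s
Q = Σ qᵢ = 3.981 m³/s

3.98 m³/s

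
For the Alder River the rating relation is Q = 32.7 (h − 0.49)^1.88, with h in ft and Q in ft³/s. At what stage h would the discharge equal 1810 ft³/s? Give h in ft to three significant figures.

h − h₀ = (Q/C)^(1/b) = (1810/32.7)^(1/1.88) = 8.457 ft
h = 0.49 + 8.457 = 8.947 ft

8.95 ft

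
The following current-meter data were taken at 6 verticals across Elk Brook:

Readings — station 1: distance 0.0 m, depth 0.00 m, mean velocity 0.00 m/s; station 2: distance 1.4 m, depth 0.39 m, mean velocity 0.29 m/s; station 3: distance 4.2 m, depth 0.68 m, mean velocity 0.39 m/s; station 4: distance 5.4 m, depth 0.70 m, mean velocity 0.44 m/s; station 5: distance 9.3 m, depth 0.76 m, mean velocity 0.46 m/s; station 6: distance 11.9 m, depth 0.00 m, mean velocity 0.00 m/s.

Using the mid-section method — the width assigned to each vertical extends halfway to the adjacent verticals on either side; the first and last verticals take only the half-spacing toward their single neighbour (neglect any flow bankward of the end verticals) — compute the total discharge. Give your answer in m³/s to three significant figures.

2.69 m³/s

w_2 = (4.2 − 0.0)/2 = 2.1 m; q_2 = 0.29 × 0.39 × 2.1 = 0.2375 m³/s
w_3 = (5.4 − 1.4)/2 = 2 m; q_3 = 0.39 × 0.68 × 2 = 0.5304 m³/s
w_4 = (9.3 − 4.2)/2 = 2.55 m; q_4 = 0.44 × 0.70 × 2.55 = 0.7854 m³/s
w_5 = (11.9 − 5.4)/2 = 3.25 m; q_5 = 0.46 × 0.76 × 3.25 = 1.136 m³/s
Stations 1, 6 contribute zero (depth or velocity is 0).
Q = Σ qᵢ = 2.690 m³/s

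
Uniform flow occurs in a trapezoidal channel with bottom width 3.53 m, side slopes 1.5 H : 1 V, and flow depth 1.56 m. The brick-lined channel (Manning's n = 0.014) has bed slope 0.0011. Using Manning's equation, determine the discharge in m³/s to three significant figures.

21.7 m³/s

A = (b + z·y)·y = (3.53 + 1.5×1.56)×1.56 = 9.157 m²
P = b + 2y√(1+z²) = 3.53 + 2×1.56×√(1+1.5²) = 9.155 m
R = A/P = 9.157/9.155 = 1.000 m
Q = (1/n)·A·R^(2/3)·S^(1/2) = (1/0.014) × 9.157 × 1.000^(2/3) × 0.0011^(1/2) = 21.70 m³/s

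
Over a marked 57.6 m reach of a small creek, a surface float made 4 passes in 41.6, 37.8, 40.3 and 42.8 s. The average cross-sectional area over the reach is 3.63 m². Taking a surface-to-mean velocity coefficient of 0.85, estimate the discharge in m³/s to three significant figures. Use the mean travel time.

4.37 m³/s

t̄ = (41.6 + 37.8 + 40.3 + 42.8) / 4 = 40.625 s
v_surface = L / t̄ = 57.6 / 40.625 = 1.418 m/s
v_mean = 0.85 × 1.418 = 1.205 m/s
Q = A × v_mean = 3.63 × 1.205 = 4.375 m³/s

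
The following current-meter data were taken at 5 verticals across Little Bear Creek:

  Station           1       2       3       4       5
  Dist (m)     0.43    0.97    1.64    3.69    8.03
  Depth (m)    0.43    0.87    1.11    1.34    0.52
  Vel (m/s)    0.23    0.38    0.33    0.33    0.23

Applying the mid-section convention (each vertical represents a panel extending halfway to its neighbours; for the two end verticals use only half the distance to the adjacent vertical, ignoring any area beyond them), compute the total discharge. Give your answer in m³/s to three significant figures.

2.40 m³/s

w_1 = (0.97 − 0.43)/2 = 0.27 m; q_1 = 0.23 × 0.43 × 0.27 = 0.02670 m³/s
w_2 = (1.64 − 0.43)/2 = 0.605 m; q_2 = 0.38 × 0.87 × 0.605 = 0.2000 m³/s
w_3 = (3.69 − 0.97)/2 = 1.36 m; q_3 = 0.33 × 1.11 × 1.36 = 0.4982 m³/s
w_4 = (8.03 − 1.64)/2 = 3.195 m; q_4 = 0.33 × 1.34 × 3.195 = 1.413 m³/s
w_5 = (8.03 − 3.69)/2 = 2.17 m; q_5 = 0.23 × 0.52 × 2.17 = 0.2595 m³/s
Q = Σ qᵢ = 2.397 m³/s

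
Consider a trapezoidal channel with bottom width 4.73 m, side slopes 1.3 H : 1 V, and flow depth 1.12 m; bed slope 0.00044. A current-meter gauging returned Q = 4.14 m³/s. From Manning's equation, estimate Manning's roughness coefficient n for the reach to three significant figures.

A = (b + z·y)·y = (4.73 + 1.3×1.12)×1.12 = 6.928 m²
P = b + 2y√(1+z²) = 4.73 + 2×1.12×√(1+1.3²) = 8.404 m
R = A/P = 6.928/8.404 = 0.8244 m
n = (1/Q)·A·R^(2/3)·S^(1/2) = (1/4.14) × 6.928 × 0.8792 × 0.02098 = 0.03086

0.0309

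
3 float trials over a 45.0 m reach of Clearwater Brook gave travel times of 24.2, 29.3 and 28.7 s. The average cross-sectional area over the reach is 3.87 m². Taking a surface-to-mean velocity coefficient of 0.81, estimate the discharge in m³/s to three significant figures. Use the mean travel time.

5.15 m³/s

t̄ = (24.2 + 29.3 + 28.7) / 3 = 27.4 s
v_surface = L / t̄ = 45.0 / 27.4 = 1.642 m/s
v_mean = 0.81 × 1.642 = 1.330 m/s
Q = A × v_mean = 3.87 × 1.330 = 5.148 m³/s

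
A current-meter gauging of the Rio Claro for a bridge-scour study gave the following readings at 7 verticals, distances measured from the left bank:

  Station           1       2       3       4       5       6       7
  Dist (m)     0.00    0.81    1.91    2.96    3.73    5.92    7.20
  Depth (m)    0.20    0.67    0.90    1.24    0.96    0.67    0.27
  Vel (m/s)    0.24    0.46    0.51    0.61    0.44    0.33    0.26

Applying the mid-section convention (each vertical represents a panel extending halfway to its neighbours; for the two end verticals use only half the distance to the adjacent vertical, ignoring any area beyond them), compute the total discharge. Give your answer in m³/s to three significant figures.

w_1 = (0.81 − 0.00)/2 = 0.405 m; q_1 = 0.24 × 0.20 × 0.405 = 0.01944 m³/s
w_2 = (1.91 − 0.00)/2 = 0.955 m; q_2 = 0.46 × 0.67 × 0.955 = 0.2943 m³/s
w_3 = (2.96 − 0.81)/2 = 1.075 m; q_3 = 0.51 × 0.90 × 1.075 = 0.4934 m³/s
w_4 = (3.73 − 1.91)/2 = 0.91 m; q_4 = 0.61 × 1.24 × 0.91 = 0.6883 m³/s
w_5 = (5.92 − 2.96)/2 = 1.48 m; q_5 = 0.44 × 0.96 × 1.48 = 0.6252 m³/s
w_6 = (7.20 − 3.73)/2 = 1.735 m; q_6 = 0.33 × 0.67 × 1.735 = 0.3836 m³/s
w_7 = (7.20 − 5.92)/2 = 0.64 m; q_7 = 0.26 × 0.27 × 0.64 = 0.04493 m³/s
Q = Σ qᵢ = 2.549 m³/s

2.55 m³/s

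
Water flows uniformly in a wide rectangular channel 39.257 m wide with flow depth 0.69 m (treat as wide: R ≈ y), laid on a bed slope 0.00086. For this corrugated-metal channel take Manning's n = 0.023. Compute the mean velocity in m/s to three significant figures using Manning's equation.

0.996 m/s

A = b·y = 39.257 × 0.69 = 27.09 m²
Wide channel: R ≈ y = 0.69 m
Q = (1/n)·A·R^(2/3)·S^(1/2) = (1/0.023) × 27.09 × 0.6900^(2/3) × 0.00086^(1/2) = 26.97 m³/s
V = Q/A = 26.97/27.09 = 0.9956 m/s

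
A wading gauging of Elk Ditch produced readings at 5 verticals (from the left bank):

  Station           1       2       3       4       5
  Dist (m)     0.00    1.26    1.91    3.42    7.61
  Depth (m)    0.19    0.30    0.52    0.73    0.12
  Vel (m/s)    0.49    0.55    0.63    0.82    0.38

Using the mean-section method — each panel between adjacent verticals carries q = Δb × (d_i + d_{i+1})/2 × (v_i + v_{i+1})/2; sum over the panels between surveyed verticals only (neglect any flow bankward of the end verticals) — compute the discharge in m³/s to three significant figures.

Panel 1-2: Δb = 1.26 m, d̄ = (0.19+0.30)/2 = 0.245, v̄ = (0.49+0.55)/2 = 0.52 → q = 1.26×0.245×0.52 = 0.1605 m³/s
Panel 2-3: Δb = 0.65 m, d̄ = (0.30+0.52)/2 = 0.41, v̄ = (0.55+0.63)/2 = 0.59 → q = 0.65×0.41×0.59 = 0.1572 m³/s
Panel 3-4: Δb = 1.51 m, d̄ = (0.52+0.73)/2 = 0.625, v̄ = (0.63+0.82)/2 = 0.725 → q = 1.51×0.625×0.725 = 0.6842 m³/s
Panel 4-5: Δb = 4.19 m, d̄ = (0.73+0.12)/2 = 0.425, v̄ = (0.82+0.38)/2 = 0.6 → q = 4.19×0.425×0.6 = 1.068 m³/s
Q = Σ q = 2.070 m³/s

2.07 m³/s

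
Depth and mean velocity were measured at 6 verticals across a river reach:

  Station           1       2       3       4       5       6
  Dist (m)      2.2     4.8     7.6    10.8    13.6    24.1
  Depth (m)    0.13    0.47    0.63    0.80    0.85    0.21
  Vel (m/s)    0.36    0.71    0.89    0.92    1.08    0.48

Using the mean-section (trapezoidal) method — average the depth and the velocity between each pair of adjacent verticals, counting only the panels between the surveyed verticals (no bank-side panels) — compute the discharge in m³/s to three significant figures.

10.4 m³/s

Panel 1-2: Δb = 2.6 m, d̄ = (0.13+0.47)/2 = 0.3, v̄ = (0.36+0.71)/2 = 0.535 → q = 2.6×0.3×0.535 = 0.4173 m³/s
Panel 2-3: Δb = 2.8 m, d̄ = (0.47+0.63)/2 = 0.55, v̄ = (0.71+0.89)/2 = 0.8 → q = 2.8×0.55×0.8 = 1.232 m³/s
Panel 3-4: Δb = 3.2 m, d̄ = (0.63+0.80)/2 = 0.715, v̄ = (0.89+0.92)/2 = 0.905 → q = 3.2×0.715×0.905 = 2.071 m³/s
Panel 4-5: Δb = 2.8 m, d̄ = (0.80+0.85)/2 = 0.825, v̄ = (0.92+1.08)/2 = 1 → q = 2.8×0.825×1 = 2.310 m³/s
Panel 5-6: Δb = 10.5 m, d̄ = (0.85+0.21)/2 = 0.53, v̄ = (1.08+0.48)/2 = 0.78 → q = 10.5×0.53×0.78 = 4.341 m³/s
Q = Σ q = 10.37 m³/s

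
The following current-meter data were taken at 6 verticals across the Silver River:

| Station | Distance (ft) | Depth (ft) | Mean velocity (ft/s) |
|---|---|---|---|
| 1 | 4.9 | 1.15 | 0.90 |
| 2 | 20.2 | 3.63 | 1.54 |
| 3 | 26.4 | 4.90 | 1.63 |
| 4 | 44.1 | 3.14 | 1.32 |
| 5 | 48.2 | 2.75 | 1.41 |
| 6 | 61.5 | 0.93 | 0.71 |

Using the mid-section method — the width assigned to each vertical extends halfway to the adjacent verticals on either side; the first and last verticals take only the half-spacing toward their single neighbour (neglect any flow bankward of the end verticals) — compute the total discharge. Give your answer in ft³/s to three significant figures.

247 ft³/s

w_1 = (20.2 − 4.9)/2 = 7.65 ft; q_1 = 0.90 × 1.15 × 7.65 = 7.918 ft³/s
w_2 = (26.4 − 4.9)/2 = 10.75 ft; q_2 = 1.54 × 3.63 × 10.75 = 60.09 ft³/s
w_3 = (44.1 − 20.2)/2 = 11.95 ft; q_3 = 1.63 × 4.90 × 11.95 = 95.44 ft³/s
w_4 = (48.2 − 26.4)/2 = 10.9 ft; q_4 = 1.32 × 3.14 × 10.9 = 45.18 ft³/s
w_5 = (61.5 − 44.1)/2 = 8.7 ft; q_5 = 1.41 × 2.75 × 8.7 = 33.73 ft³/s
w_6 = (61.5 − 48.2)/2 = 6.65 ft; q_6 = 0.71 × 0.93 × 6.65 = 4.391 ft³/s
Q = Σ qᵢ = 246.8 ft³/s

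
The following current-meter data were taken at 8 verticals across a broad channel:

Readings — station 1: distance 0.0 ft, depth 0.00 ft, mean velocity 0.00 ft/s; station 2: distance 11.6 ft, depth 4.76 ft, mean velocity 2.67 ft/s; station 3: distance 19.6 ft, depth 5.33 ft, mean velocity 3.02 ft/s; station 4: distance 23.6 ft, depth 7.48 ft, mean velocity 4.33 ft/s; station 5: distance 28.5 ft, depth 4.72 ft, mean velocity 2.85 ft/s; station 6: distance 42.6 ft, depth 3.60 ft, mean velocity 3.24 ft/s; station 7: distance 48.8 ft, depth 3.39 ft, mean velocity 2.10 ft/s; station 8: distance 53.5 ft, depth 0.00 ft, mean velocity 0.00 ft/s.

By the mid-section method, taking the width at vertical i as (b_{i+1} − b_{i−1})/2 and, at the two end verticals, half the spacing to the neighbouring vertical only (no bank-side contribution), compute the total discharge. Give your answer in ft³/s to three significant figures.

650 ft³/s

w_2 = (19.6 − 0.0)/2 = 9.8 ft; q_2 = 2.67 × 4.76 × 9.8 = 124.6 ft³/s
w_3 = (23.6 − 11.6)/2 = 6 ft; q_3 = 3.02 × 5.33 × 6 = 96.58 ft³/s
w_4 = (28.5 − 19.6)/2 = 4.45 ft; q_4 = 4.33 × 7.48 × 4.45 = 144.1 ft³/s
w_5 = (42.6 − 23.6)/2 = 9.5 ft; q_5 = 2.85 × 4.72 × 9.5 = 127.8 ft³/s
w_6 = (48.8 − 28.5)/2 = 10.15 ft; q_6 = 3.24 × 3.60 × 10.15 = 118.4 ft³/s
w_7 = (53.5 − 42.6)/2 = 5.45 ft; q_7 = 2.10 × 3.39 × 5.45 = 38.80 ft³/s
Stations 1, 8 contribute zero (depth or velocity is 0).
Q = Σ qᵢ = 650.2 ft³/s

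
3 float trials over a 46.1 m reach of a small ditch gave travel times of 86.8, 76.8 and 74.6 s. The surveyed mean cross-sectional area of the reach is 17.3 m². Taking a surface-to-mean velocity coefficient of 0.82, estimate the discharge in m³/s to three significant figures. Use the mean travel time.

t̄ = (86.8 + 76.8 + 74.6) / 3 = 79.4 s
v_surface = L / t̄ = 46.1 / 79.4 = 0.5806 m/s
v_mean = 0.82 × 0.5806 = 0.4761 m/s
Q = A × v_mean = 17.3 × 0.4761 = 8.236 m³/s

8.24 m³/s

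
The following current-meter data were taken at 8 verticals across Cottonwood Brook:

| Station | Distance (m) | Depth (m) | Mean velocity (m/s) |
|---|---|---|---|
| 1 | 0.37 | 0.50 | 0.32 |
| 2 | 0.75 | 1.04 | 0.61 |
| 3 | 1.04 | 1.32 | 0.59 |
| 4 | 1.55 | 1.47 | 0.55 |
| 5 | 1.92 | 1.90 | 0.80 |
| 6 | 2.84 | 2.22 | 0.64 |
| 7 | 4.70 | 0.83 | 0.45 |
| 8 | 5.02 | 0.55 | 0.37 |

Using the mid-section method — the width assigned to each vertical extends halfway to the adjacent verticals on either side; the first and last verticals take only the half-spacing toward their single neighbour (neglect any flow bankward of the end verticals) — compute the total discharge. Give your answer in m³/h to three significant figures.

15500 m³/h

w_1 = (0.75 − 0.37)/2 = 0.19 m; q_1 = 0.32 × 0.50 × 0.19 = 0.03040 m³/s
w_2 = (1.04 − 0.37)/2 = 0.335 m; q_2 = 0.61 × 1.04 × 0.335 = 0.2125 m³/s
w_3 = (1.55 − 0.75)/2 = 0.4 m; q_3 = 0.59 × 1.32 × 0.4 = 0.3115 m³/s
w_4 = (1.92 − 1.04)/2 = 0.44 m; q_4 = 0.55 × 1.47 × 0.44 = 0.3557 m³/s
w_5 = (2.84 − 1.55)/2 = 0.645 m; q_5 = 0.80 × 1.90 × 0.645 = 0.9804 m³/s
w_6 = (4.70 − 1.92)/2 = 1.39 m; q_6 = 0.64 × 2.22 × 1.39 = 1.975 m³/s
w_7 = (5.02 − 2.84)/2 = 1.09 m; q_7 = 0.45 × 0.83 × 1.09 = 0.4071 m³/s
w_8 = (5.02 − 4.70)/2 = 0.16 m; q_8 = 0.37 × 0.55 × 0.16 = 0.03256 m³/s
Q = Σ qᵢ = 4.305 m³/s
= 4.305 × 3600 = 15500 m³/h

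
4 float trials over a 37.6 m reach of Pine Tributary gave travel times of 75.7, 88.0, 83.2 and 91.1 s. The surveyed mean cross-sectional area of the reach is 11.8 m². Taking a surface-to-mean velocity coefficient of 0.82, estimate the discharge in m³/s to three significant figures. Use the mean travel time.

t̄ = (75.7 + 88.0 + 83.2 + 91.1) / 4 = 84.5 s
v_surface = L / t̄ = 37.6 / 84.5 = 0.4450 m/s
v_mean = 0.82 × 0.4450 = 0.3649 m/s
Q = A × v_mean = 11.8 × 0.3649 = 4.306 m³/s

4.31 m³/s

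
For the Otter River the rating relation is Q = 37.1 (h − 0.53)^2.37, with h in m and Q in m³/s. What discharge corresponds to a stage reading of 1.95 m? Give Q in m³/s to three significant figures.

85.2 m³/s

Q = 37.1 × (1.95 − 0.53)^2.37 = 37.1 × 1.42^2.37 = 85.17 m³/s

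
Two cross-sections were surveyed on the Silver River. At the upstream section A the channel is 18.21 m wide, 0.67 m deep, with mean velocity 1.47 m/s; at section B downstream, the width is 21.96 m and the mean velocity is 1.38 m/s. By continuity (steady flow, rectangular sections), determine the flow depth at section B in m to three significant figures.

Q = A₁V₁ = (18.21×0.67) × 1.47 = 17.94 m³/s
d₂ = Q/(b₂ V₂) = 17.94/(21.96×1.38) = 0.5918 m

0.592 m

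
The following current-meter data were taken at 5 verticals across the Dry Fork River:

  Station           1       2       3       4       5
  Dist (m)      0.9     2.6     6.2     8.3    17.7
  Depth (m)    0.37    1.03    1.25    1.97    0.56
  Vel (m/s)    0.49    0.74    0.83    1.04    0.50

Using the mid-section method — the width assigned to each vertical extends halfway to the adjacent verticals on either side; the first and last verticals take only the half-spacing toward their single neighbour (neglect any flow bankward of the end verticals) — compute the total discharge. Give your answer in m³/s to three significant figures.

w_1 = (2.6 − 0.9)/2 = 0.85 m; q_1 = 0.49 × 0.37 × 0.85 = 0.1541 m³/s
w_2 = (6.2 − 0.9)/2 = 2.65 m; q_2 = 0.74 × 1.03 × 2.65 = 2.020 m³/s
w_3 = (8.3 − 2.6)/2 = 2.85 m; q_3 = 0.83 × 1.25 × 2.85 = 2.957 m³/s
w_4 = (17.7 − 6.2)/2 = 5.75 m; q_4 = 1.04 × 1.97 × 5.75 = 11.78 m³/s
w_5 = (17.7 − 8.3)/2 = 4.7 m; q_5 = 0.50 × 0.56 × 4.7 = 1.316 m³/s
Q = Σ qᵢ = 18.23 m³/s

18.2 m³/s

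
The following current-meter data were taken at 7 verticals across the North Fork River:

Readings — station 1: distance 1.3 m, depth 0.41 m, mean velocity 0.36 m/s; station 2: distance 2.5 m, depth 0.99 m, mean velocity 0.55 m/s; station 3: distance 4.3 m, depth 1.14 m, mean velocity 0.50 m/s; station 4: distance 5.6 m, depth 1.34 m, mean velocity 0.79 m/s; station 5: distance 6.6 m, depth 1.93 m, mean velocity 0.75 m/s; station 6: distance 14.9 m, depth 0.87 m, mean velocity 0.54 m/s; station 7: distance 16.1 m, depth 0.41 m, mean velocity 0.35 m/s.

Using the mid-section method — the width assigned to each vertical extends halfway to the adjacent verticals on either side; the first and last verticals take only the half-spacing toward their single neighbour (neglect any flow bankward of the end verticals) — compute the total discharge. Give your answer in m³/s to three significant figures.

12.1 m³/s

w_1 = (2.5 − 1.3)/2 = 0.6 m; q_1 = 0.36 × 0.41 × 0.6 = 0.08856 m³/s
w_2 = (4.3 − 1.3)/2 = 1.5 m; q_2 = 0.55 × 0.99 × 1.5 = 0.8168 m³/s
w_3 = (5.6 − 2.5)/2 = 1.55 m; q_3 = 0.50 × 1.14 × 1.55 = 0.8835 m³/s
w_4 = (6.6 − 4.3)/2 = 1.15 m; q_4 = 0.79 × 1.34 × 1.15 = 1.217 m³/s
w_5 = (14.9 − 5.6)/2 = 4.65 m; q_5 = 0.75 × 1.93 × 4.65 = 6.731 m³/s
w_6 = (16.1 − 6.6)/2 = 4.75 m; q_6 = 0.54 × 0.87 × 4.75 = 2.232 m³/s
w_7 = (16.1 − 14.9)/2 = 0.6 m; q_7 = 0.35 × 0.41 × 0.6 = 0.08610 m³/s
Q = Σ qᵢ = 12.05 m³/s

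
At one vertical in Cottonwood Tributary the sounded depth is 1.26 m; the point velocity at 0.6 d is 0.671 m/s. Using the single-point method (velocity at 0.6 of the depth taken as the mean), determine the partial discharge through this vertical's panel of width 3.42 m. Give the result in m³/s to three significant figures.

2.89 m³/s

v̄ = v₀.₆ = 0.671 m/s
q = v̄ × d × w = 0.6710 × 1.26 × 3.42 = 2.891 m³/s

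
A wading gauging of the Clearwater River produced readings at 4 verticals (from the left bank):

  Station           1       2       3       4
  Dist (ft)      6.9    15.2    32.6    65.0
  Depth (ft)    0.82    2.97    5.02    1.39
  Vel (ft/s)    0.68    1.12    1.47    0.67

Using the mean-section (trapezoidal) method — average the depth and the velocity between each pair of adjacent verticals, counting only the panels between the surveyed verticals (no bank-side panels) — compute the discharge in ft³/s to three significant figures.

215 ft³/s

Panel 1-2: Δb = 8.3 ft, d̄ = (0.82+2.97)/2 = 1.895, v̄ = (0.68+1.12)/2 = 0.9 → q = 8.3×1.895×0.9 = 14.16 ft³/s
Panel 2-3: Δb = 17.4 ft, d̄ = (2.97+5.02)/2 = 3.995, v̄ = (1.12+1.47)/2 = 1.295 → q = 17.4×3.995×1.295 = 90.02 ft³/s
Panel 3-4: Δb = 32.4 ft, d̄ = (5.02+1.39)/2 = 3.205, v̄ = (1.47+0.67)/2 = 1.07 → q = 32.4×3.205×1.07 = 111.1 ft³/s
Q = Σ q = 215.3 ft³/s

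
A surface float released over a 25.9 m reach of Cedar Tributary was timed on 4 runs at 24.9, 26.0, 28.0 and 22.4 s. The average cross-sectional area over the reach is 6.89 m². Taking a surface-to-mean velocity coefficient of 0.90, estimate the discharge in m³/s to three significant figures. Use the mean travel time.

t̄ = (24.9 + 26.0 + 28.0 + 22.4) / 4 = 25.325 s
v_surface = L / t̄ = 25.9 / 25.325 = 1.023 m/s
v_mean = 0.90 × 1.023 = 0.9204 m/s
Q = A × v_mean = 6.89 × 0.9204 = 6.342 m³/s

6.34 m³/s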